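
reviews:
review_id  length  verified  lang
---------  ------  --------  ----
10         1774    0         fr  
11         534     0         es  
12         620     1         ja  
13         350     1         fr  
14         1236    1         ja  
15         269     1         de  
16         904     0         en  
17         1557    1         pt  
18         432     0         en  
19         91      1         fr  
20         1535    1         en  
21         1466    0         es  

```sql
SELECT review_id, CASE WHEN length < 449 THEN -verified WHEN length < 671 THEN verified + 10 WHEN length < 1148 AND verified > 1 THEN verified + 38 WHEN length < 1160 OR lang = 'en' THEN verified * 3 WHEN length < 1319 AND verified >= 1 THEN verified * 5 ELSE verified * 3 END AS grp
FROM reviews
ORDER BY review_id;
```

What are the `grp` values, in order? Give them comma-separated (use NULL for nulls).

0, 10, 11, -1, 5, -1, 0, 3, 0, -1, 3, 0

review_id=10: ELSE → 0
review_id=11: length < 671 → 10
review_id=12: length < 671 → 11
review_id=13: length < 449 → -1
review_id=14: length < 1319 AND verified >= 1 → 5
review_id=15: length < 449 → -1
review_id=16: length < 1160 OR lang = 'en' → 0
review_id=17: ELSE → 3
review_id=18: length < 449 → 0
review_id=19: length < 449 → -1
review_id=20: length < 1160 OR lang = 'en' → 3
review_id=21: ELSE → 0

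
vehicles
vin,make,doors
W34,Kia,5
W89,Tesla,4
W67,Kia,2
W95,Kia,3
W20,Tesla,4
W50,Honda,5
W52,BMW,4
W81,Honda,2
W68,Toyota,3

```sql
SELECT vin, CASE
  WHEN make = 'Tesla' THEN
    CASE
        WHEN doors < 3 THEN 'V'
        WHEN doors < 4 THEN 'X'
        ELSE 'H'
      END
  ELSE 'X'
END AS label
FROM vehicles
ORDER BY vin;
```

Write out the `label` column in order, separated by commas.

vin=W20: make='Tesla' → inner[ELSE] → H
vin=W34: make='Kia' → outer ELSE → X
vin=W50: make='Honda' → outer ELSE → X
vin=W52: make='BMW' → outer ELSE → X
vin=W67: make='Kia' → outer ELSE → X
vin=W68: make='Toyota' → outer ELSE → X
vin=W81: make='Honda' → outer ELSE → X
vin=W89: make='Tesla' → inner[ELSE] → H
vin=W95: make='Kia' → outer ELSE → X

H, X, X, X, X, X, X, H, X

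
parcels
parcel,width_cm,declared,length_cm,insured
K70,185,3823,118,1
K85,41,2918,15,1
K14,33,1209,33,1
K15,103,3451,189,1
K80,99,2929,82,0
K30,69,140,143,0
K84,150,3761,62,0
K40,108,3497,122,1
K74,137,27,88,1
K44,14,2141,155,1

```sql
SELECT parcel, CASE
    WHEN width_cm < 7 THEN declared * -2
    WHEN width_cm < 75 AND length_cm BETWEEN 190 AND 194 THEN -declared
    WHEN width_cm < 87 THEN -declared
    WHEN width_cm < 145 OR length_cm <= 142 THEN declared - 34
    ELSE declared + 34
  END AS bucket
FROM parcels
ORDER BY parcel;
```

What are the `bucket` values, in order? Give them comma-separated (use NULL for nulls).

-1209, 3417, -140, 3463, -2141, 3789, -7, 2895, 3727, -2918

parcel=K14: width_cm < 87 → -1209
parcel=K15: width_cm < 145 OR length_cm <= 142 → 3417
parcel=K30: width_cm < 87 → -140
parcel=K40: width_cm < 145 OR length_cm <= 142 → 3463
parcel=K44: width_cm < 87 → -2141
parcel=K70: width_cm < 145 OR length_cm <= 142 → 3789
parcel=K74: width_cm < 145 OR length_cm <= 142 → -7
parcel=K80: width_cm < 145 OR length_cm <= 142 → 2895
parcel=K84: width_cm < 145 OR length_cm <= 142 → 3727
parcel=K85: width_cm < 87 → -2918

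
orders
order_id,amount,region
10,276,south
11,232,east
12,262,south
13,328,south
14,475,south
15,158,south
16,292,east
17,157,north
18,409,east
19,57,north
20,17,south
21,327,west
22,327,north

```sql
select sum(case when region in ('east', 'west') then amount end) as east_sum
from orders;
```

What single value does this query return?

1260

order_id=10: ✗
order_id=11: ✓ → 232
order_id=12: ✗
order_id=13: ✗
order_id=14: ✗
order_id=15: ✗
order_id=16: ✓ → 292
order_id=17: ✗
order_id=18: ✓ → 409
order_id=19: ✗
order_id=20: ✗
order_id=21: ✓ → 327
order_id=22: ✗
east_sum = 232 + 292 + 409 + 327 = 1260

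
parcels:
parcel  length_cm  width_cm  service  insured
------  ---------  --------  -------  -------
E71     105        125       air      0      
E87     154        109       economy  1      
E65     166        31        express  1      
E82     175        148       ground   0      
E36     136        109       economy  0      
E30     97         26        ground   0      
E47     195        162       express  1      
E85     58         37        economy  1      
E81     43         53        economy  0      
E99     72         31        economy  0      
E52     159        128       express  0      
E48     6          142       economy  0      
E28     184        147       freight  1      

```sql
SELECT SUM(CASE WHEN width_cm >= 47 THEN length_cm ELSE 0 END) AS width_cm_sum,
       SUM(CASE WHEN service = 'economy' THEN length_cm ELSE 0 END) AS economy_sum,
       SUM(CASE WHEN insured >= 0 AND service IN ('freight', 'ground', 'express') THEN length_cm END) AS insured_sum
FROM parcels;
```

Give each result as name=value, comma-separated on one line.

width_cm_sum=1157, economy_sum=469, insured_sum=976

[width_cm_sum: width_cm >= 47]
parcel=E71: ✓ → 105
parcel=E87: ✓ → 154
parcel=E65: ✗
parcel=E82: ✓ → 175
parcel=E36: ✓ → 136
parcel=E30: ✗
parcel=E47: ✓ → 195
parcel=E85: ✗
parcel=E81: ✓ → 43
parcel=E99: ✗
parcel=E52: ✓ → 159
parcel=E48: ✓ → 6
parcel=E28: ✓ → 184
width_cm_sum = 105 + 154 + 175 + 136 + 195 + 43 + 159 + 6 + 184 = 1157
—
[economy_sum: service = 'economy']
parcel=E71: ✗
parcel=E87: ✓ → 154
parcel=E65: ✗
parcel=E82: ✗
parcel=E36: ✓ → 136
parcel=E30: ✗
parcel=E47: ✗
parcel=E85: ✓ → 58
parcel=E81: ✓ → 43
parcel=E99: ✓ → 72
parcel=E52: ✗
parcel=E48: ✓ → 6
parcel=E28: ✗
economy_sum = 154 + 136 + 58 + 43 + 72 + 6 = 469
—
[insured_sum: insured >= 0 AND service IN ('freight', 'ground', 'express')]
parcel=E71: ✗
parcel=E87: ✗
parcel=E65: ✓ → 166
parcel=E82: ✓ → 175
parcel=E36: ✗
parcel=E30: ✓ → 97
parcel=E47: ✓ → 195
parcel=E85: ✗
parcel=E81: ✗
parcel=E99: ✗
parcel=E52: ✓ → 159
parcel=E48: ✗
parcel=E28: ✓ → 184
insured_sum = 166 + 175 + 97 + 195 + 159 + 184 = 976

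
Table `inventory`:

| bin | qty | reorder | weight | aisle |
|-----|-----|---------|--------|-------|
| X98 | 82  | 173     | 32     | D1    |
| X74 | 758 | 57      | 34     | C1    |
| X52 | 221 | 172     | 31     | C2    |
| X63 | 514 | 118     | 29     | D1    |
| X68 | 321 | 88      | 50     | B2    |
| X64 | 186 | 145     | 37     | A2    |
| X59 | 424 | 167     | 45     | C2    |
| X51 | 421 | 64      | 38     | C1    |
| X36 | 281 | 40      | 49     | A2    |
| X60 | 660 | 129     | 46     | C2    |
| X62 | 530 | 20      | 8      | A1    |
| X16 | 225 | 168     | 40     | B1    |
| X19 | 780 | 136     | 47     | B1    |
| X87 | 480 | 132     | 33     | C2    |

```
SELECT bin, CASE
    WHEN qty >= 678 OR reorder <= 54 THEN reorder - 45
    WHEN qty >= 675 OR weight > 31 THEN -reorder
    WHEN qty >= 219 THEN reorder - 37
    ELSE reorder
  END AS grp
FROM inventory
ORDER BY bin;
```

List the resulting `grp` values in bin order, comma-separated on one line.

-168, 91, -5, -64, 135, -167, -129, -25, 81, -145, -88, 12, -132, -173

bin=X16: qty >= 675 OR weight > 31 → -168
bin=X19: qty >= 678 OR reorder <= 54 → 91
bin=X36: qty >= 678 OR reorder <= 54 → -5
bin=X51: qty >= 675 OR weight > 31 → -64
bin=X52: qty >= 219 → 135
bin=X59: qty >= 675 OR weight > 31 → -167
bin=X60: qty >= 675 OR weight > 31 → -129
bin=X62: qty >= 678 OR reorder <= 54 → -25
bin=X63: qty >= 219 → 81
bin=X64: qty >= 675 OR weight > 31 → -145
bin=X68: qty >= 675 OR weight > 31 → -88
bin=X74: qty >= 678 OR reorder <= 54 → 12
bin=X87: qty >= 675 OR weight > 31 → -132
bin=X98: qty >= 675 OR weight > 31 → -173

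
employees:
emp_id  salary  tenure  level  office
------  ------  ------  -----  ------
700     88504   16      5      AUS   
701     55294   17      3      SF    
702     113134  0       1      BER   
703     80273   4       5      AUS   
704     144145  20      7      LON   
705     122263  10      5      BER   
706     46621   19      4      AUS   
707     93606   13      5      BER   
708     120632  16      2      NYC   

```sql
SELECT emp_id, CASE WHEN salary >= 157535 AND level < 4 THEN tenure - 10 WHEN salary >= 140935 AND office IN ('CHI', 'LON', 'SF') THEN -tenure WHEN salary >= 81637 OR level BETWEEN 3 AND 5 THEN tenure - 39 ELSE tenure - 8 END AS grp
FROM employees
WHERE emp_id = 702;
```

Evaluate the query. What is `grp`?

emp_id = 702: salary=113134, tenure=0, level=1, office=BER.
salary >= 157535 AND level < 4 → false
salary >= 140935 AND office IN ('CHI', 'LON', 'SF') → false
salary >= 81637 OR level BETWEEN 3 AND 5 → true → -39

-39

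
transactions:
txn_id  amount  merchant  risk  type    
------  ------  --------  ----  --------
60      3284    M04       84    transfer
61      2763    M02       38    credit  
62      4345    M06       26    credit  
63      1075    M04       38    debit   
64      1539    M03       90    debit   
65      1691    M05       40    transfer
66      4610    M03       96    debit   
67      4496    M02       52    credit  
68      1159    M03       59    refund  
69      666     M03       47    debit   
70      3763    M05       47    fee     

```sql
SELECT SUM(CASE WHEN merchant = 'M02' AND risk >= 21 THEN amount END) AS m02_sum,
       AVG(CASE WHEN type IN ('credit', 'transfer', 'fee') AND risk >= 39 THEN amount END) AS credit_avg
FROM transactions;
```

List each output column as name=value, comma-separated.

[m02_sum: merchant = 'M02' AND risk >= 21]
txn_id=60: ✗
txn_id=61: ✓ → 2763
txn_id=62: ✗
txn_id=63: ✗
txn_id=64: ✗
txn_id=65: ✗
txn_id=66: ✗
txn_id=67: ✓ → 4496
txn_id=68: ✗
txn_id=69: ✗
txn_id=70: ✗
m02_sum = 2763 + 4496 = 7259
—
[credit_avg: type IN ('credit', 'transfer', 'fee') AND risk >= 39]
txn_id=60: ✓ → 3284
txn_id=61: ✗
txn_id=62: ✗
txn_id=63: ✗
txn_id=64: ✗
txn_id=65: ✓ → 1691
txn_id=66: ✗
txn_id=67: ✓ → 4496
txn_id=68: ✗
txn_id=69: ✗
txn_id=70: ✓ → 3763
credit_avg = (3284 + 1691 + 4496 + 3763) / 4 = 3308.5

m02_sum=7259, credit_avg=3308.5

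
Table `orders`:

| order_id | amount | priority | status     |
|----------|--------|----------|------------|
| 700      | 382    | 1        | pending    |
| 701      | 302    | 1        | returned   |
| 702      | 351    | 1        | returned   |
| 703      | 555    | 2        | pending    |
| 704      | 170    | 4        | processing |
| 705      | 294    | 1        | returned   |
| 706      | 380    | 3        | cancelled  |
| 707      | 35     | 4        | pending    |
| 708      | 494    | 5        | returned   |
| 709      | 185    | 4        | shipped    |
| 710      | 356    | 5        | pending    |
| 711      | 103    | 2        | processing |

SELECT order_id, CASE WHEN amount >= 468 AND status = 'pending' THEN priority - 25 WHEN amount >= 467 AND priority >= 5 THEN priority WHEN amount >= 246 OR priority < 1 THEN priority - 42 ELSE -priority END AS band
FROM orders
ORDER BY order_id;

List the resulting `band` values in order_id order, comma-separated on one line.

-41, -41, -41, -23, -4, -41, -39, -4, 5, -4, -37, -2

order_id=700: amount >= 246 OR priority < 1 → -41
order_id=701: amount >= 246 OR priority < 1 → -41
order_id=702: amount >= 246 OR priority < 1 → -41
order_id=703: amount >= 468 AND status = 'pending' → -23
order_id=704: ELSE → -4
order_id=705: amount >= 246 OR priority < 1 → -41
order_id=706: amount >= 246 OR priority < 1 → -39
order_id=707: ELSE → -4
order_id=708: amount >= 467 AND priority >= 5 → 5
order_id=709: ELSE → -4
order_id=710: amount >= 246 OR priority < 1 → -37
order_id=711: ELSE → -2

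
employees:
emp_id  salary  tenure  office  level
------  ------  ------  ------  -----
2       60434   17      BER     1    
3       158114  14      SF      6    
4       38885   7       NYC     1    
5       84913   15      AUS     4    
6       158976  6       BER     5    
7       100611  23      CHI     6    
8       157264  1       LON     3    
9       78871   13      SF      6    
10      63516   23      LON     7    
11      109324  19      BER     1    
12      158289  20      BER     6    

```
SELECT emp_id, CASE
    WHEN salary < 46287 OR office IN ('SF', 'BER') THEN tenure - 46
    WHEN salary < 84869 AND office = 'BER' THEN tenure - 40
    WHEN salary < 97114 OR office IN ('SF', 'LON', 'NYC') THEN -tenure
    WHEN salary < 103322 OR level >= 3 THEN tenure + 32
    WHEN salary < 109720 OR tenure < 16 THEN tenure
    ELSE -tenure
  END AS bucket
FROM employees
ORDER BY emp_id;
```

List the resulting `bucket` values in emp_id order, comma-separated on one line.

emp_id=2: salary < 46287 OR office IN ('SF', 'BER') → -29
emp_id=3: salary < 46287 OR office IN ('SF', 'BER') → -32
emp_id=4: salary < 46287 OR office IN ('SF', 'BER') → -39
emp_id=5: salary < 97114 OR office IN ('SF', 'LON', 'NYC') → -15
emp_id=6: salary < 46287 OR office IN ('SF', 'BER') → -40
emp_id=7: salary < 103322 OR level >= 3 → 55
emp_id=8: salary < 97114 OR office IN ('SF', 'LON', 'NYC') → -1
emp_id=9: salary < 46287 OR office IN ('SF', 'BER') → -33
emp_id=10: salary < 97114 OR office IN ('SF', 'LON', 'NYC') → -23
emp_id=11: salary < 46287 OR office IN ('SF', 'BER') → -27
emp_id=12: salary < 46287 OR office IN ('SF', 'BER') → -26

-29, -32, -39, -15, -40, 55, -1, -33, -23, -27, -26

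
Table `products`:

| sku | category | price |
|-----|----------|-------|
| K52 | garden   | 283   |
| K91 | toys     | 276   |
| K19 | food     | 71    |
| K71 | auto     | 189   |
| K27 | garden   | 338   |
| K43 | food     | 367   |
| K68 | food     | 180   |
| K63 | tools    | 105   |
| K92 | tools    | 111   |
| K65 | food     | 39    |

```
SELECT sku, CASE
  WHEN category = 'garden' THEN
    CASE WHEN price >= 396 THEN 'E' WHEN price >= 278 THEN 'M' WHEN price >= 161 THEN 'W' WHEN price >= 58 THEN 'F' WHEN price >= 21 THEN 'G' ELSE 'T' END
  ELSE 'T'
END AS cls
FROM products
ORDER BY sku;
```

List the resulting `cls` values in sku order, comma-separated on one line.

T, M, T, M, T, T, T, T, T, T

sku=K19: category='food' → outer ELSE → T
sku=K27: category='garden' → inner[price >= 278] → M
sku=K43: category='food' → outer ELSE → T
sku=K52: category='garden' → inner[price >= 278] → M
sku=K63: category='tools' → outer ELSE → T
sku=K65: category='food' → outer ELSE → T
sku=K68: category='food' → outer ELSE → T
sku=K71: category='auto' → outer ELSE → T
sku=K91: category='toys' → outer ELSE → T
sku=K92: category='tools' → outer ELSE → T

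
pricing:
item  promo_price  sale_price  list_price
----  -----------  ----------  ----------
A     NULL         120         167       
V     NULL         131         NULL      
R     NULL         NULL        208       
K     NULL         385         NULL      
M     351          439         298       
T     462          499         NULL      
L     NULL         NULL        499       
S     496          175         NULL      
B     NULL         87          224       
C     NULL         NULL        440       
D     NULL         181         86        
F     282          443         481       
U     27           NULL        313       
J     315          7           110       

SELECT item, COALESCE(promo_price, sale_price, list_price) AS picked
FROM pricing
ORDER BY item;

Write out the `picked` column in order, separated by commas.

item=A: promo_price=NULL, sale_price=120 → 120
item=B: promo_price=NULL, sale_price=87 → 87
item=C: promo_price=NULL, sale_price=NULL, list_price=440 → 440
item=D: promo_price=NULL, sale_price=181 → 181
item=F: promo_price=282 → 282
item=J: promo_price=315 → 315
item=K: promo_price=NULL, sale_price=385 → 385
item=L: promo_price=NULL, sale_price=NULL, list_price=499 → 499
item=M: promo_price=351 → 351
item=R: promo_price=NULL, sale_price=NULL, list_price=208 → 208
item=S: promo_price=496 → 496
item=T: promo_price=462 → 462
item=U: promo_price=27 → 27
item=V: promo_price=NULL, sale_price=131 → 131

120, 87, 440, 181, 282, 315, 385, 499, 351, 208, 496, 462, 27, 131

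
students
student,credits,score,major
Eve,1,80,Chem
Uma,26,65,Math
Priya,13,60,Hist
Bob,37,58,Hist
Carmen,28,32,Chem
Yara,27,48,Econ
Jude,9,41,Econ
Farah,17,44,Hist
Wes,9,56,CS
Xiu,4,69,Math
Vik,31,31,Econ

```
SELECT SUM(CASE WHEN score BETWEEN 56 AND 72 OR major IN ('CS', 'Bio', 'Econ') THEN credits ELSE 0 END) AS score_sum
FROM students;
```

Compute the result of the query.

student=Eve: ✗
student=Uma: ✓ → 26
student=Priya: ✓ → 13
student=Bob: ✓ → 37
student=Carmen: ✗
student=Yara: ✓ → 27
student=Jude: ✓ → 9
student=Farah: ✗
student=Wes: ✓ → 9
student=Xiu: ✓ → 4
student=Vik: ✓ → 31
score_sum = 26 + 13 + 37 + 27 + 9 + 9 + 4 + 31 = 156

156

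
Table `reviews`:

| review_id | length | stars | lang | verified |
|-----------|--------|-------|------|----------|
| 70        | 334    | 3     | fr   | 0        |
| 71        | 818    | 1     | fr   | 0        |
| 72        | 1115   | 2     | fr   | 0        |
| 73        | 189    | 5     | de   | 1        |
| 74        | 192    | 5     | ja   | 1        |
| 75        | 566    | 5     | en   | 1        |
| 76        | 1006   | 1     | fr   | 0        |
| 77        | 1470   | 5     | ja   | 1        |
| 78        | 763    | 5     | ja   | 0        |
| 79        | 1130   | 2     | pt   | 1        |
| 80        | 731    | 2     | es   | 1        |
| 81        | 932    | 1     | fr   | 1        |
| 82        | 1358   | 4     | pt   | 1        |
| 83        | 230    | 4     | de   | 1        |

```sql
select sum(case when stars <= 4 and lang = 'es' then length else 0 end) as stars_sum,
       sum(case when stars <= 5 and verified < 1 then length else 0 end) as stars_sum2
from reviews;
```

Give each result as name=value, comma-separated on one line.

[stars_sum: stars <= 4 and lang = 'es']
review_id=70: ✗
review_id=71: ✗
review_id=72: ✗
review_id=73: ✗
review_id=74: ✗
review_id=75: ✗
review_id=76: ✗
review_id=77: ✗
review_id=78: ✗
review_id=79: ✗
review_id=80: ✓ → 731
review_id=81: ✗
review_id=82: ✗
review_id=83: ✗
stars_sum = 731
—
[stars_sum2: stars <= 5 and verified < 1]
review_id=70: ✓ → 334
review_id=71: ✓ → 818
review_id=72: ✓ → 1115
review_id=73: ✗
review_id=74: ✗
review_id=75: ✗
review_id=76: ✓ → 1006
review_id=77: ✗
review_id=78: ✓ → 763
review_id=79: ✗
review_id=80: ✗
review_id=81: ✗
review_id=82: ✗
review_id=83: ✗
stars_sum2 = 334 + 818 + 1115 + 1006 + 763 = 4036

stars_sum=731, stars_sum2=4036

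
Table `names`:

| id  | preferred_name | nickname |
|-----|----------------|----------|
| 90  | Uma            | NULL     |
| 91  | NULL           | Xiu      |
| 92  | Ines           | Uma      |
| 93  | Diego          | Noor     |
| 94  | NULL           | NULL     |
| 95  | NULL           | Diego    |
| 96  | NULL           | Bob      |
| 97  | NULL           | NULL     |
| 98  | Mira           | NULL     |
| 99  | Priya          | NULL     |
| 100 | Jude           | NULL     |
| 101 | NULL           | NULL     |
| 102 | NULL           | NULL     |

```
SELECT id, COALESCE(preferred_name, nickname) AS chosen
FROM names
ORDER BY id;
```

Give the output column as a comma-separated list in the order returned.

id=90: preferred_name=Uma → Uma
id=91: preferred_name=NULL, nickname=Xiu → Xiu
id=92: preferred_name=Ines → Ines
id=93: preferred_name=Diego → Diego
id=94: preferred_name=NULL, nickname=NULL (all NULL) → NULL
id=95: preferred_name=NULL, nickname=Diego → Diego
id=96: preferred_name=NULL, nickname=Bob → Bob
id=97: preferred_name=NULL, nickname=NULL (all NULL) → NULL
id=98: preferred_name=Mira → Mira
id=99: preferred_name=Priya → Priya
id=100: preferred_name=Jude → Jude
id=101: preferred_name=NULL, nickname=NULL (all NULL) → NULL
id=102: preferred_name=NULL, nickname=NULL (all NULL) → NULL

Uma, Xiu, Ines, Diego, NULL, Diego, Bob, NULL, Mira, Priya, Jude, NULL, NULL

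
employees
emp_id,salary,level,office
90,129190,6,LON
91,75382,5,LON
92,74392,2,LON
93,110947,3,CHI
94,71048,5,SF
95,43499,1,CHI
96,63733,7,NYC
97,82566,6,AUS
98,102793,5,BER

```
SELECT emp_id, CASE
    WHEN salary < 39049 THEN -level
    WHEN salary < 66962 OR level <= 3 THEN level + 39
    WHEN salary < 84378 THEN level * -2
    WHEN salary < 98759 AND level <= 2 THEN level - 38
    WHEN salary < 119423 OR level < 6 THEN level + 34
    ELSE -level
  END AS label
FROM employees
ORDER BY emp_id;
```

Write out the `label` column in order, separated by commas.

-6, -10, 41, 42, -10, 40, 46, -12, 39

emp_id=90: ELSE → -6
emp_id=91: salary < 84378 → -10
emp_id=92: salary < 66962 OR level <= 3 → 41
emp_id=93: salary < 66962 OR level <= 3 → 42
emp_id=94: salary < 84378 → -10
emp_id=95: salary < 66962 OR level <= 3 → 40
emp_id=96: salary < 66962 OR level <= 3 → 46
emp_id=97: salary < 84378 → -12
emp_id=98: salary < 119423 OR level < 6 → 39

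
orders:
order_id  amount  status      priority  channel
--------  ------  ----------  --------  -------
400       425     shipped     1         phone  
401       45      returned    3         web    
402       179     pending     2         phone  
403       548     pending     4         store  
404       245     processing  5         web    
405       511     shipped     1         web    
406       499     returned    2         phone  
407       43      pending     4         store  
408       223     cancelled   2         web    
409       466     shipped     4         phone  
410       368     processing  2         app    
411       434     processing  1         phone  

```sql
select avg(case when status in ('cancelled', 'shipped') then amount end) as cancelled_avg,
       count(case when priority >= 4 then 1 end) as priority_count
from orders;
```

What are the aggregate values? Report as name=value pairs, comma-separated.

cancelled_avg=406.25, priority_count=4

[cancelled_avg: status in ('cancelled', 'shipped')]
order_id=400: ✓ → 425
order_id=401: ✗
order_id=402: ✗
order_id=403: ✗
order_id=404: ✗
order_id=405: ✓ → 511
order_id=406: ✗
order_id=407: ✗
order_id=408: ✓ → 223
order_id=409: ✓ → 466
order_id=410: ✗
order_id=411: ✗
cancelled_avg = (425 + 511 + 223 + 466) / 4 = 406.25
—
[priority_count: priority >= 4]
order_id=400: ✗
order_id=401: ✗
order_id=402: ✗
order_id=403: ✓ → 1
order_id=404: ✓ → 1
order_id=405: ✗
order_id=406: ✗
order_id=407: ✓ → 1
order_id=408: ✗
order_id=409: ✓ → 1
order_id=410: ✗
order_id=411: ✗
priority_count = COUNT(1, 1, 1, 1) = 4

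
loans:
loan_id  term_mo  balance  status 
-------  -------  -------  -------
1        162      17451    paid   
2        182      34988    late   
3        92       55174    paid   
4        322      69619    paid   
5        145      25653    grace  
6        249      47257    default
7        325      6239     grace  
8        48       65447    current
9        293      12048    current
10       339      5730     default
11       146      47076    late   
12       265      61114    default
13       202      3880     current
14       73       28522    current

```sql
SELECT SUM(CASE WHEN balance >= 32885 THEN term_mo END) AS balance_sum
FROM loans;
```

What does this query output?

1304

loan_id=1: ✗
loan_id=2: ✓ → 182
loan_id=3: ✓ → 92
loan_id=4: ✓ → 322
loan_id=5: ✗
loan_id=6: ✓ → 249
loan_id=7: ✗
loan_id=8: ✓ → 48
loan_id=9: ✗
loan_id=10: ✗
loan_id=11: ✓ → 146
loan_id=12: ✓ → 265
loan_id=13: ✗
loan_id=14: ✗
balance_sum = 182 + 92 + 322 + 249 + 48 + 146 + 265 = 1304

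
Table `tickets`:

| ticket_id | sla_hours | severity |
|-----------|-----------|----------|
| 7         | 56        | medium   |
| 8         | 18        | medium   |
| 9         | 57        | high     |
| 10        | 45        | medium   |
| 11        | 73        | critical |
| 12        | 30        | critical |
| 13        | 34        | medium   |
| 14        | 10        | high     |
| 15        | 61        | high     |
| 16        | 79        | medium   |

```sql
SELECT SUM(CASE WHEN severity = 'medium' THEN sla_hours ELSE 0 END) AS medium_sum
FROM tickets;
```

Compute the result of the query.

232

ticket_id=7: ✓ → 56
ticket_id=8: ✓ → 18
ticket_id=9: ✗
ticket_id=10: ✓ → 45
ticket_id=11: ✗
ticket_id=12: ✗
ticket_id=13: ✓ → 34
ticket_id=14: ✗
ticket_id=15: ✗
ticket_id=16: ✓ → 79
medium_sum = 56 + 18 + 45 + 34 + 79 = 232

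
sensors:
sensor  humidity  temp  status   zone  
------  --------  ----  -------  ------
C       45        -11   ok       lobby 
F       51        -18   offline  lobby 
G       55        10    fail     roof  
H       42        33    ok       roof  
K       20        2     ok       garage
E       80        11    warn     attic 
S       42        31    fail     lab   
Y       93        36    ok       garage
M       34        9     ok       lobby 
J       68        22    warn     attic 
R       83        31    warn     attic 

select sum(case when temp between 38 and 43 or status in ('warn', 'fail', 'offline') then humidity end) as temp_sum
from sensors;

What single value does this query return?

sensor=C: ✗
sensor=F: ✓ → 51
sensor=G: ✓ → 55
sensor=H: ✗
sensor=K: ✗
sensor=E: ✓ → 80
sensor=S: ✓ → 42
sensor=Y: ✗
sensor=M: ✗
sensor=J: ✓ → 68
sensor=R: ✓ → 83
temp_sum = 51 + 55 + 80 + 42 + 68 + 83 = 379

379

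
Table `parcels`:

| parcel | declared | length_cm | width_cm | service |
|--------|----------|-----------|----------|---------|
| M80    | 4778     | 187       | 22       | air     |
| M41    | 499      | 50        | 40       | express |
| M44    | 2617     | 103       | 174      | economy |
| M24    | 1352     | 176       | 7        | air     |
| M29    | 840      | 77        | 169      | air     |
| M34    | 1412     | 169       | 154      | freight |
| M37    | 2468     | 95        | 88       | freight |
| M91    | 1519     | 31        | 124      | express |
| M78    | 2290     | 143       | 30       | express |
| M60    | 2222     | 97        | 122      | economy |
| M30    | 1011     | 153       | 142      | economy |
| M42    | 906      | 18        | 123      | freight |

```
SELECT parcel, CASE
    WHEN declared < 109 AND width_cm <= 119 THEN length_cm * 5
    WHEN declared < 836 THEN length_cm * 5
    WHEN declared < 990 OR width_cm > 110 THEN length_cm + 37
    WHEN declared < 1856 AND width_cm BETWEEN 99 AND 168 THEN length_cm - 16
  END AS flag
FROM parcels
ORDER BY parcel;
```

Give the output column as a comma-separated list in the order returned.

NULL, 114, 190, 206, NULL, 250, 55, 140, 134, NULL, NULL, 68

parcel=M24: (no match → NULL) → NULL
parcel=M29: declared < 990 OR width_cm > 110 → 114
parcel=M30: declared < 990 OR width_cm > 110 → 190
parcel=M34: declared < 990 OR width_cm > 110 → 206
parcel=M37: (no match → NULL) → NULL
parcel=M41: declared < 836 → 250
parcel=M42: declared < 990 OR width_cm > 110 → 55
parcel=M44: declared < 990 OR width_cm > 110 → 140
parcel=M60: declared < 990 OR width_cm > 110 → 134
parcel=M78: (no match → NULL) → NULL
parcel=M80: (no match → NULL) → NULL
parcel=M91: declared < 990 OR width_cm > 110 → 68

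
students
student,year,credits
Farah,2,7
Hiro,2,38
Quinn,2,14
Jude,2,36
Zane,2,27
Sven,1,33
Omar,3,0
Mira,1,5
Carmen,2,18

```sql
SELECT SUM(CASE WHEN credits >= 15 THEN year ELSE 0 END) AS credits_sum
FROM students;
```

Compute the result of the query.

student=Farah: ✗
student=Hiro: ✓ → 2
student=Quinn: ✗
student=Jude: ✓ → 2
student=Zane: ✓ → 2
student=Sven: ✓ → 1
student=Omar: ✗
student=Mira: ✗
student=Carmen: ✓ → 2
credits_sum = 2 + 2 + 2 + 1 + 2 = 9

9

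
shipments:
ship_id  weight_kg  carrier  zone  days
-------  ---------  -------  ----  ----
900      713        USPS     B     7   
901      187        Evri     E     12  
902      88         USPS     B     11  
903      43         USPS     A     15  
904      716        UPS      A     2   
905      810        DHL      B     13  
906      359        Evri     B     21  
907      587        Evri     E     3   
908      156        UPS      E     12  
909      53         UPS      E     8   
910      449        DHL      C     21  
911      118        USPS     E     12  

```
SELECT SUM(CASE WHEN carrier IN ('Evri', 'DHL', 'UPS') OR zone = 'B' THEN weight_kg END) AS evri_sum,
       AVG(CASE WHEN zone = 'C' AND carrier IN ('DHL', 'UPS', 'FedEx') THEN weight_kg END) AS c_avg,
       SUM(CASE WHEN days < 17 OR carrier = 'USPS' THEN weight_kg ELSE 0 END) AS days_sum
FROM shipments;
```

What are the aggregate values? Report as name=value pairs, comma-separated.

evri_sum=4118, c_avg=449, days_sum=3471

[evri_sum: carrier IN ('Evri', 'DHL', 'UPS') OR zone = 'B']
ship_id=900: ✓ → 713
ship_id=901: ✓ → 187
ship_id=902: ✓ → 88
ship_id=903: ✗
ship_id=904: ✓ → 716
ship_id=905: ✓ → 810
ship_id=906: ✓ → 359
ship_id=907: ✓ → 587
ship_id=908: ✓ → 156
ship_id=909: ✓ → 53
ship_id=910: ✓ → 449
ship_id=911: ✗
evri_sum = 713 + 187 + 88 + 716 + 810 + 359 + 587 + 156 + 53 + 449 = 4118
—
[c_avg: zone = 'C' AND carrier IN ('DHL', 'UPS', 'FedEx')]
ship_id=900: ✗
ship_id=901: ✗
ship_id=902: ✗
ship_id=903: ✗
ship_id=904: ✗
ship_id=905: ✗
ship_id=906: ✗
ship_id=907: ✗
ship_id=908: ✗
ship_id=909: ✗
ship_id=910: ✓ → 449
ship_id=911: ✗
c_avg = 449
—
[days_sum: days < 17 OR carrier = 'USPS']
ship_id=900: ✓ → 713
ship_id=901: ✓ → 187
ship_id=902: ✓ → 88
ship_id=903: ✓ → 43
ship_id=904: ✓ → 716
ship_id=905: ✓ → 810
ship_id=906: ✗
ship_id=907: ✓ → 587
ship_id=908: ✓ → 156
ship_id=909: ✓ → 53
ship_id=910: ✗
ship_id=911: ✓ → 118
days_sum = 713 + 187 + 88 + 43 + 716 + 810 + 587 + 156 + 53 + 118 = 3471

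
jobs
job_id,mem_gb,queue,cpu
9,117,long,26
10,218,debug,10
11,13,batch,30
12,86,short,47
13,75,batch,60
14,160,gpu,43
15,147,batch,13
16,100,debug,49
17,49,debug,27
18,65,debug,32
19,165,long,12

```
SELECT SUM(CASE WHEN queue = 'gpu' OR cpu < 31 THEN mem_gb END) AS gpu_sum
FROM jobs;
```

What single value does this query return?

869

job_id=9: ✓ → 117
job_id=10: ✓ → 218
job_id=11: ✓ → 13
job_id=12: ✗
job_id=13: ✗
job_id=14: ✓ → 160
job_id=15: ✓ → 147
job_id=16: ✗
job_id=17: ✓ → 49
job_id=18: ✗
job_id=19: ✓ → 165
gpu_sum = 117 + 218 + 13 + 160 + 147 + 49 + 165 = 869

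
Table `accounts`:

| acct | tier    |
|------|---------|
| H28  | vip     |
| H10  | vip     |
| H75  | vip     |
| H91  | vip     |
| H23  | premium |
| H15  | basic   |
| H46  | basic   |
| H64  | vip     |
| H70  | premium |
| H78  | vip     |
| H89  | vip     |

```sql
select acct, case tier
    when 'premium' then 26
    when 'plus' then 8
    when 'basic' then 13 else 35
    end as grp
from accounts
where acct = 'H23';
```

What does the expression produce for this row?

acct = H23: tier=premium.
tier='premium' → true → 26

26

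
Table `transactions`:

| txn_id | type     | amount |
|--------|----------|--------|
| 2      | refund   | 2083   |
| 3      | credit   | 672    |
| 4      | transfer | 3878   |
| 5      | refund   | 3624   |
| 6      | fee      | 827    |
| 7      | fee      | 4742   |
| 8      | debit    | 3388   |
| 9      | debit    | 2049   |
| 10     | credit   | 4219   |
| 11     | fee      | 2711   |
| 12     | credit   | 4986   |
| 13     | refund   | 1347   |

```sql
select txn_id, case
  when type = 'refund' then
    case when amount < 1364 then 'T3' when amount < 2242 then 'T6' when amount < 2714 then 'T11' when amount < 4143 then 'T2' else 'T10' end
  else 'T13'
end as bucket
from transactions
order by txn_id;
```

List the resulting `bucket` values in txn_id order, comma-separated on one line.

txn_id=2: type='refund' → inner[amount < 2242] → T6
txn_id=3: type='credit' → outer ELSE → T13
txn_id=4: type='transfer' → outer ELSE → T13
txn_id=5: type='refund' → inner[amount < 4143] → T2
txn_id=6: type='fee' → outer ELSE → T13
txn_id=7: type='fee' → outer ELSE → T13
txn_id=8: type='debit' → outer ELSE → T13
txn_id=9: type='debit' → outer ELSE → T13
txn_id=10: type='credit' → outer ELSE → T13
txn_id=11: type='fee' → outer ELSE → T13
txn_id=12: type='credit' → outer ELSE → T13
txn_id=13: type='refund' → inner[amount < 1364] → T3

T6, T13, T13, T2, T13, T13, T13, T13, T13, T13, T13, T3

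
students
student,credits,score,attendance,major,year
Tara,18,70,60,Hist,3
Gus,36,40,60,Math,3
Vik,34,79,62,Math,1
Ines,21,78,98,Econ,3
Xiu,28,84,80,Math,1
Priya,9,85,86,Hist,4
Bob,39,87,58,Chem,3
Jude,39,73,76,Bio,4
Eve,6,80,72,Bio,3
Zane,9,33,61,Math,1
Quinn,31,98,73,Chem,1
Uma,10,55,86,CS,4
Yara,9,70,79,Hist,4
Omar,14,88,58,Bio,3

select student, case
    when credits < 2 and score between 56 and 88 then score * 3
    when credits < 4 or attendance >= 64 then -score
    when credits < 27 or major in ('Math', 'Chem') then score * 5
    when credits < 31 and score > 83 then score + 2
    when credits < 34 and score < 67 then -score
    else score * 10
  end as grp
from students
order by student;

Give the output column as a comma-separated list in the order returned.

student=Bob: credits < 27 or major in ('Math', 'Chem') → 435
student=Eve: credits < 4 or attendance >= 64 → -80
student=Gus: credits < 27 or major in ('Math', 'Chem') → 200
student=Ines: credits < 4 or attendance >= 64 → -78
student=Jude: credits < 4 or attendance >= 64 → -73
student=Omar: credits < 27 or major in ('Math', 'Chem') → 440
student=Priya: credits < 4 or attendance >= 64 → -85
student=Quinn: credits < 4 or attendance >= 64 → -98
student=Tara: credits < 27 or major in ('Math', 'Chem') → 350
student=Uma: credits < 4 or attendance >= 64 → -55
student=Vik: credits < 27 or major in ('Math', 'Chem') → 395
student=Xiu: credits < 4 or attendance >= 64 → -84
student=Yara: credits < 4 or attendance >= 64 → -70
student=Zane: credits < 27 or major in ('Math', 'Chem') → 165

435, -80, 200, -78, -73, 440, -85, -98, 350, -55, 395, -84, -70, 165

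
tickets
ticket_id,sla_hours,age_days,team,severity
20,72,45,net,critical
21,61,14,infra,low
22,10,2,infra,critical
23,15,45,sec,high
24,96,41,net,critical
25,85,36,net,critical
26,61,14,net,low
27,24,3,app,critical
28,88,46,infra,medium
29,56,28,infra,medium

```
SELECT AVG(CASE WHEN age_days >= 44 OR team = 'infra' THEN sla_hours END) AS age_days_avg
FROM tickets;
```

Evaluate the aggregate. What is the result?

ticket_id=20: ✓ → 72
ticket_id=21: ✓ → 61
ticket_id=22: ✓ → 10
ticket_id=23: ✓ → 15
ticket_id=24: ✗
ticket_id=25: ✗
ticket_id=26: ✗
ticket_id=27: ✗
ticket_id=28: ✓ → 88
ticket_id=29: ✓ → 56
age_days_avg = (72 + 61 + 10 + 15 + 88 + 56) / 6 = 50.3333333333

50.3333333333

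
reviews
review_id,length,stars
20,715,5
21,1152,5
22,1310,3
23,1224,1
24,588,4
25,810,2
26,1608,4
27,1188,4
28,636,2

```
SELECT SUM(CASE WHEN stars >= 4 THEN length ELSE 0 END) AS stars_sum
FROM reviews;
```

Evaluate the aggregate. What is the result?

5251

review_id=20: ✓ → 715
review_id=21: ✓ → 1152
review_id=22: ✗
review_id=23: ✗
review_id=24: ✓ → 588
review_id=25: ✗
review_id=26: ✓ → 1608
review_id=27: ✓ → 1188
review_id=28: ✗
stars_sum = 715 + 1152 + 588 + 1608 + 1188 = 5251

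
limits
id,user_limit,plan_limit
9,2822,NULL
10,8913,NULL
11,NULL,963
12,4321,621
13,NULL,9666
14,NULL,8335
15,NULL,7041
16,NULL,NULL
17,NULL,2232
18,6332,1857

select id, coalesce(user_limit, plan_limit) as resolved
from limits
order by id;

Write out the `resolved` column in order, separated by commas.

2822, 8913, 963, 4321, 9666, 8335, 7041, NULL, 2232, 6332

id=9: user_limit=2822 → 2822
id=10: user_limit=8913 → 8913
id=11: user_limit=NULL, plan_limit=963 → 963
id=12: user_limit=4321 → 4321
id=13: user_limit=NULL, plan_limit=9666 → 9666
id=14: user_limit=NULL, plan_limit=8335 → 8335
id=15: user_limit=NULL, plan_limit=7041 → 7041
id=16: user_limit=NULL, plan_limit=NULL (all NULL) → NULL
id=17: user_limit=NULL, plan_limit=2232 → 2232
id=18: user_limit=6332 → 6332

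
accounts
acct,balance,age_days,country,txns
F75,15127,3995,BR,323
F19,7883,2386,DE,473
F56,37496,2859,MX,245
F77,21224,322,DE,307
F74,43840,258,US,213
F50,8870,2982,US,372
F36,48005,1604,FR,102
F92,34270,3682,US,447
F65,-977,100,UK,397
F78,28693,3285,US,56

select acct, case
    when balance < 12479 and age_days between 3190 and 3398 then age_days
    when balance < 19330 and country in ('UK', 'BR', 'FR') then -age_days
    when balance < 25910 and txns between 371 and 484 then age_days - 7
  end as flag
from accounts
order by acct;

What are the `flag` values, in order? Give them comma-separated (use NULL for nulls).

2379, NULL, 2975, NULL, -100, NULL, -3995, NULL, NULL, NULL

acct=F19: balance < 25910 and txns between 371 and 484 → 2379
acct=F36: (no match → NULL) → NULL
acct=F50: balance < 25910 and txns between 371 and 484 → 2975
acct=F56: (no match → NULL) → NULL
acct=F65: balance < 19330 and country in ('UK', 'BR', 'FR') → -100
acct=F74: (no match → NULL) → NULL
acct=F75: balance < 19330 and country in ('UK', 'BR', 'FR') → -3995
acct=F77: (no match → NULL) → NULL
acct=F78: (no match → NULL) → NULL
acct=F92: (no match → NULL) → NULL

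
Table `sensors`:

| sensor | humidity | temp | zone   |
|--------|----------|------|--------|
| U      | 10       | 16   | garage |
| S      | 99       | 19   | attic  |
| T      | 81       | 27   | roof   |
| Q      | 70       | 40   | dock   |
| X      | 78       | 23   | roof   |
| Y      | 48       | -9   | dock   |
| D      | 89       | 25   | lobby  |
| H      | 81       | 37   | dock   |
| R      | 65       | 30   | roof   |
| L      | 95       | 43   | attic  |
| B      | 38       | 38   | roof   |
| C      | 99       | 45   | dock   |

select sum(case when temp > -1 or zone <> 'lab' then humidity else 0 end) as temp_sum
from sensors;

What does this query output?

853

sensor=U: ✓ → 10
sensor=S: ✓ → 99
sensor=T: ✓ → 81
sensor=Q: ✓ → 70
sensor=X: ✓ → 78
sensor=Y: ✓ → 48
sensor=D: ✓ → 89
sensor=H: ✓ → 81
sensor=R: ✓ → 65
sensor=L: ✓ → 95
sensor=B: ✓ → 38
sensor=C: ✓ → 99
temp_sum = 10 + 99 + 81 + 70 + 78 + 48 + 89 + 81 + 65 + 95 + 38 + 99 = 853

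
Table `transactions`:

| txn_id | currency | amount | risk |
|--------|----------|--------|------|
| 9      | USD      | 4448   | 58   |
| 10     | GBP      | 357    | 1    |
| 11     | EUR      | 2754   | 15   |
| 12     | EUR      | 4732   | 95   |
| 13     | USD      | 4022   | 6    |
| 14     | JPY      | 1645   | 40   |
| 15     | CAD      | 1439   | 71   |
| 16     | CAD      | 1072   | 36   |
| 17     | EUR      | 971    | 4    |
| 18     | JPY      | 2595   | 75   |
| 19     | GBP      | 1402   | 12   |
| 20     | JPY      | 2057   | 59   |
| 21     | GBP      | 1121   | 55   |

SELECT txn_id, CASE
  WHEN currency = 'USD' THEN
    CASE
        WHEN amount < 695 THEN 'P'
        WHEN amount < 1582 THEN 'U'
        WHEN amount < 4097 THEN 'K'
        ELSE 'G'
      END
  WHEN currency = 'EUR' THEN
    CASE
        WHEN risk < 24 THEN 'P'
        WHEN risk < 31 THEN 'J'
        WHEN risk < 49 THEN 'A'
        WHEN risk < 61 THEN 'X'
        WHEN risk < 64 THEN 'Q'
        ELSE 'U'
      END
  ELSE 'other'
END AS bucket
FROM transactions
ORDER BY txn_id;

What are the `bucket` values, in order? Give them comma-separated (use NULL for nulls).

G, other, P, U, K, other, other, other, P, other, other, other, other

txn_id=9: currency='USD' → inner[ELSE] → G
txn_id=10: currency='GBP' → outer ELSE → other
txn_id=11: currency='EUR' → inner[risk < 24] → P
txn_id=12: currency='EUR' → inner[ELSE] → U
txn_id=13: currency='USD' → inner[amount < 4097] → K
txn_id=14: currency='JPY' → outer ELSE → other
txn_id=15: currency='CAD' → outer ELSE → other
txn_id=16: currency='CAD' → outer ELSE → other
txn_id=17: currency='EUR' → inner[risk < 24] → P
txn_id=18: currency='JPY' → outer ELSE → other
txn_id=19: currency='GBP' → outer ELSE → other
txn_id=20: currency='JPY' → outer ELSE → other
txn_id=21: currency='GBP' → outer ELSE → other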